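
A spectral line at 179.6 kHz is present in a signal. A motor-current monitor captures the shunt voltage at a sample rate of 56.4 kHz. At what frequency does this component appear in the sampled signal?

179.6 kHz mod fs = 10.4 kHz.
10.4 kHz ≤ fs/2 = 28.2 kHz, appears at 10.4 kHz.

10.4 kHz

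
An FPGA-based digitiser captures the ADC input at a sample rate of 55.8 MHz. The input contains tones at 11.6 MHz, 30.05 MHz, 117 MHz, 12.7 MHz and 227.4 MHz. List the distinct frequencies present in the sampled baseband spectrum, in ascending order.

4.2 MHz, 5.4 MHz, 11.6 MHz, 12.7 MHz, 25.75 MHz

fs/2 = 27.9 MHz.
11.6 MHz ≤ fs/2 = 27.9 MHz, passes unchanged.
30.05 MHz > fs/2 = 27.9 MHz, folds to fs − 30.05 MHz = 25.75 MHz.
117 MHz mod fs = 5.4 MHz.
5.4 MHz ≤ fs/2 = 27.9 MHz, appears at 5.4 MHz.
12.7 MHz ≤ fs/2 = 27.9 MHz, passes unchanged.
227.4 MHz mod fs = 4.2 MHz.
4.2 MHz ≤ fs/2 = 27.9 MHz, appears at 4.2 MHz.
Distinct values: {4.2 MHz, 5.4 MHz, 11.6 MHz, 12.7 MHz, 25.75 MHz}.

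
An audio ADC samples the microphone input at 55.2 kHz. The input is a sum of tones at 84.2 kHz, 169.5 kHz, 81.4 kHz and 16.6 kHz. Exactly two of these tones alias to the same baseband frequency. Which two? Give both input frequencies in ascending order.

81.4 kHz, 84.2 kHz

fs/2 = 27.6 kHz.
84.2 kHz mod fs = 29 kHz.
29 kHz > fs/2 = 27.6 kHz, folds to fs − 29 kHz = 26.2 kHz.
169.5 kHz mod fs = 3.9 kHz.
3.9 kHz ≤ fs/2 = 27.6 kHz, appears at 3.9 kHz.
81.4 kHz mod fs = 26.2 kHz.
26.2 kHz ≤ fs/2 = 27.6 kHz, appears at 26.2 kHz.
16.6 kHz ≤ fs/2 = 27.6 kHz, passes unchanged.
81.4 kHz and 84.2 kHz both map to 26.2 kHz.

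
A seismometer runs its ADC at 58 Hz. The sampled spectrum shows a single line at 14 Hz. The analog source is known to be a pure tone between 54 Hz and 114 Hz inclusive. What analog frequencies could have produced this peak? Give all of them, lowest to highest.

72 Hz, 102 Hz

Frequencies that alias to 14 Hz are k·fs ± 14 Hz for integer k ≥ 0.
k=0: 14 Hz.
k=1: 44 Hz, 72 Hz.
k=2: 102 Hz, 130 Hz.
k=3: 160 Hz, 188 Hz.
Within [54 Hz, 114 Hz]: 72 Hz, 102 Hz.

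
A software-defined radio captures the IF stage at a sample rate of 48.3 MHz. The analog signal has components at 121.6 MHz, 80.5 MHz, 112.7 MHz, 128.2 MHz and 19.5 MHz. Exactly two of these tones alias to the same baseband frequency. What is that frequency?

fs/2 = 24.15 MHz.
121.6 MHz mod fs = 25 MHz.
25 MHz > fs/2 = 24.15 MHz, folds to fs − 25 MHz = 23.3 MHz.
80.5 MHz mod fs = 32.2 MHz.
32.2 MHz > fs/2 = 24.15 MHz, folds to fs − 32.2 MHz = 16.1 MHz.
112.7 MHz mod fs = 16.1 MHz.
16.1 MHz ≤ fs/2 = 24.15 MHz, appears at 16.1 MHz.
128.2 MHz mod fs = 31.6 MHz.
31.6 MHz > fs/2 = 24.15 MHz, folds to fs − 31.6 MHz = 16.7 MHz.
19.5 MHz ≤ fs/2 = 24.15 MHz, passes unchanged.
80.5 MHz and 112.7 MHz both map to 16.1 MHz.

16.1 MHz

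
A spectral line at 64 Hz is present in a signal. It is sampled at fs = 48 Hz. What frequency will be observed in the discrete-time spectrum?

16 Hz

64 Hz mod fs = 16 Hz.
16 Hz ≤ fs/2 = 24 Hz, appears at 16 Hz.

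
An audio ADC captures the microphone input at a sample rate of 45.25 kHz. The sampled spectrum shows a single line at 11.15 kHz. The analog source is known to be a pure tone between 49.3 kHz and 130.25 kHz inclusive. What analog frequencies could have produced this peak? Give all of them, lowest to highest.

Frequencies that alias to 11.15 kHz are k·fs ± 11.15 kHz for integer k ≥ 0.
k=0: 11.15 kHz.
k=1: 34.1 kHz, 56.4 kHz.
k=2: 79.35 kHz, 101.65 kHz.
k=3: 124.6 kHz, 146.9 kHz.
k=4: 169.85 kHz, 192.15 kHz.
Within [49.3 kHz, 130.25 kHz]: 56.4 kHz, 79.35 kHz, 101.65 kHz, 124.6 kHz.

56.4 kHz, 79.35 kHz, 101.65 kHz, 124.6 kHz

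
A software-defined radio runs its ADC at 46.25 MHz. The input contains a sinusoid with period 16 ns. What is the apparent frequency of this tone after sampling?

16.25 MHz

T = 16 ns → f = 1/T = 62.5 MHz.
62.5 MHz mod fs = 16.25 MHz.
16.25 MHz ≤ fs/2 = 23.125 MHz, appears at 16.25 MHz.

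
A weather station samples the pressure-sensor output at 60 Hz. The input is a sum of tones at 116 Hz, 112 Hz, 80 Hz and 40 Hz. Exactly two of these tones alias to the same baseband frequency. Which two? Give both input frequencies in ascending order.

40 Hz, 80 Hz

fs/2 = 30 Hz.
116 Hz mod fs = 56 Hz.
56 Hz > fs/2 = 30 Hz, folds to fs − 56 Hz = 4 Hz.
112 Hz mod fs = 52 Hz.
52 Hz > fs/2 = 30 Hz, folds to fs − 52 Hz = 8 Hz.
80 Hz mod fs = 20 Hz.
20 Hz ≤ fs/2 = 30 Hz, appears at 20 Hz.
40 Hz > fs/2 = 30 Hz, folds to fs − 40 Hz = 20 Hz.
40 Hz and 80 Hz both map to 20 Hz.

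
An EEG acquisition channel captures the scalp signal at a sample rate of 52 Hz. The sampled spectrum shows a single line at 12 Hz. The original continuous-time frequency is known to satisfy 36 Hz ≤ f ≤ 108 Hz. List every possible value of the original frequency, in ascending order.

40 Hz, 64 Hz, 92 Hz

Frequencies that alias to 12 Hz are k·fs ± 12 Hz for integer k ≥ 0.
k=0: 12 Hz.
k=1: 40 Hz, 64 Hz.
k=2: 92 Hz, 116 Hz.
k=3: 144 Hz, 168 Hz.
Within [36 Hz, 108 Hz]: 40 Hz, 64 Hz, 92 Hz.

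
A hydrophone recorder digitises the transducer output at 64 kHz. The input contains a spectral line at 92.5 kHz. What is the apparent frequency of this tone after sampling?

92.5 kHz mod fs = 28.5 kHz.
28.5 kHz ≤ fs/2 = 32 kHz, appears at 28.5 kHz.

28.5 kHz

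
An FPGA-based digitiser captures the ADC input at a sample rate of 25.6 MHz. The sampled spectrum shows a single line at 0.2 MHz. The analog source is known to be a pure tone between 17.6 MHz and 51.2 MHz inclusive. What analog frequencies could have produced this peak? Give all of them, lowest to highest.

25.4 MHz, 25.8 MHz, 51 MHz

Frequencies that alias to 0.2 MHz are k·fs ± 0.2 MHz for integer k ≥ 0.
k=0: 0.2 MHz.
k=1: 25.4 MHz, 25.8 MHz.
k=2: 51 MHz, 51.4 MHz.
k=3: 76.6 MHz, 77 MHz.
Within [17.6 MHz, 51.2 MHz]: 25.4 MHz, 25.8 MHz, 51 MHz.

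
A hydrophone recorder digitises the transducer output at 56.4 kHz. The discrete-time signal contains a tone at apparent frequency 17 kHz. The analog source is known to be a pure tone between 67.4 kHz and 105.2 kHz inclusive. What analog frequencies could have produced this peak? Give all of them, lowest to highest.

73.4 kHz, 95.8 kHz

Frequencies that alias to 17 kHz are k·fs ± 17 kHz for integer k ≥ 0.
k=0: 17 kHz.
k=1: 39.4 kHz, 73.4 kHz.
k=2: 95.8 kHz, 129.8 kHz.
k=3: 152.2 kHz, 186.2 kHz.
Within [67.4 kHz, 105.2 kHz]: 73.4 kHz, 95.8 kHz.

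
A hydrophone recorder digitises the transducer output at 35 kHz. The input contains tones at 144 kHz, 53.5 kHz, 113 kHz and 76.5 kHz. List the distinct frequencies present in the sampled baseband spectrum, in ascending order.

fs/2 = 17.5 kHz.
144 kHz mod fs = 4 kHz.
4 kHz ≤ fs/2 = 17.5 kHz, appears at 4 kHz.
53.5 kHz mod fs = 18.5 kHz.
18.5 kHz > fs/2 = 17.5 kHz, folds to fs − 18.5 kHz = 16.5 kHz.
113 kHz mod fs = 8 kHz.
8 kHz ≤ fs/2 = 17.5 kHz, appears at 8 kHz.
76.5 kHz mod fs = 6.5 kHz.
6.5 kHz ≤ fs/2 = 17.5 kHz, appears at 6.5 kHz.
Distinct values: {4 kHz, 6.5 kHz, 8 kHz, 16.5 kHz}.

4 kHz, 6.5 kHz, 8 kHz, 16.5 kHz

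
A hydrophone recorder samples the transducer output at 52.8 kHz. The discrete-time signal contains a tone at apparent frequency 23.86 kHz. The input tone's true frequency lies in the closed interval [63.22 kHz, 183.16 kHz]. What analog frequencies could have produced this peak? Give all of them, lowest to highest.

Frequencies that alias to 23.86 kHz are k·fs ± 23.86 kHz for integer k ≥ 0.
k=0: 23.86 kHz.
k=1: 28.94 kHz, 76.66 kHz.
k=2: 81.74 kHz, 129.46 kHz.
k=3: 134.54 kHz, 182.26 kHz.
k=4: 187.34 kHz, 235.06 kHz.
Within [63.22 kHz, 183.16 kHz]: 76.66 kHz, 81.74 kHz, 129.46 kHz, 134.54 kHz, 182.26 kHz.

76.66 kHz, 81.74 kHz, 129.46 kHz, 134.54 kHz, 182.26 kHz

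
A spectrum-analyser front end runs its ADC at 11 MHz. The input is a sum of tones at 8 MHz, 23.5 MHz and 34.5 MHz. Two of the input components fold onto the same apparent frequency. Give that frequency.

1.5 MHz

fs/2 = 5.5 MHz.
8 MHz > fs/2 = 5.5 MHz, folds to fs − 8 MHz = 3 MHz.
23.5 MHz mod fs = 1.5 MHz.
1.5 MHz ≤ fs/2 = 5.5 MHz, appears at 1.5 MHz.
34.5 MHz mod fs = 1.5 MHz.
1.5 MHz ≤ fs/2 = 5.5 MHz, appears at 1.5 MHz.
23.5 MHz and 34.5 MHz both map to 1.5 MHz.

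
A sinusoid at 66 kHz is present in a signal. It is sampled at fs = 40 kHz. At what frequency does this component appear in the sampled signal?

66 kHz mod fs = 26 kHz.
26 kHz > fs/2 = 20 kHz, folds to fs − 26 kHz = 14 kHz.

14 kHz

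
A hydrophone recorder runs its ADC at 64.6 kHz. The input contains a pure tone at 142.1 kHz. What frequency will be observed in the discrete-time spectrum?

142.1 kHz mod fs = 12.9 kHz.
12.9 kHz ≤ fs/2 = 32.3 kHz, appears at 12.9 kHz.

12.9 kHz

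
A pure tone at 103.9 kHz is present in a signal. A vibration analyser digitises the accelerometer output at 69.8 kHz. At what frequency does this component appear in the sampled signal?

103.9 kHz mod fs = 34.1 kHz.
34.1 kHz ≤ fs/2 = 34.9 kHz, appears at 34.1 kHz.

34.1 kHz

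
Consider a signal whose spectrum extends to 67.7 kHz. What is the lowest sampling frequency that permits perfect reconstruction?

135.4 kHz

Nyquist rate = 2 × 67.7 kHz = 135.4 kHz.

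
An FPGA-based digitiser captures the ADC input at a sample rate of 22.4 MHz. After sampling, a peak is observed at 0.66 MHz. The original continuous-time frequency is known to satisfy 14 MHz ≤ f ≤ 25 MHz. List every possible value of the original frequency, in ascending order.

21.74 MHz, 23.06 MHz

Frequencies that alias to 0.66 MHz are k·fs ± 0.66 MHz for integer k ≥ 0.
k=0: 0.66 MHz.
k=1: 21.74 MHz, 23.06 MHz.
k=2: 44.14 MHz, 45.46 MHz.
Within [14 MHz, 25 MHz]: 21.74 MHz, 23.06 MHz.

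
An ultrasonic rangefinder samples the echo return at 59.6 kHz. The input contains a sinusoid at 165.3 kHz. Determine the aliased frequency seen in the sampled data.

13.5 kHz

165.3 kHz mod fs = 46.1 kHz.
46.1 kHz > fs/2 = 29.8 kHz, folds to fs − 46.1 kHz = 13.5 kHz.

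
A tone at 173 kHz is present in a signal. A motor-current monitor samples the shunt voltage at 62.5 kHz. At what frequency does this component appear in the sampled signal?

173 kHz mod fs = 48 kHz.
48 kHz > fs/2 = 31.25 kHz, folds to fs − 48 kHz = 14.5 kHz.

14.5 kHz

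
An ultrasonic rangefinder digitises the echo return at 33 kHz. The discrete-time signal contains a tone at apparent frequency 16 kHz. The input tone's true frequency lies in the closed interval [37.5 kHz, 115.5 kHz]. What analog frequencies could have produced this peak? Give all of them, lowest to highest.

Frequencies that alias to 16 kHz are k·fs ± 16 kHz for integer k ≥ 0.
k=0: 16 kHz.
k=1: 17 kHz, 49 kHz.
k=2: 50 kHz, 82 kHz.
k=3: 83 kHz, 115 kHz.
k=4: 116 kHz, 148 kHz.
Within [37.5 kHz, 115.5 kHz]: 49 kHz, 50 kHz, 82 kHz, 83 kHz, 115 kHz.

49 kHz, 50 kHz, 82 kHz, 83 kHz, 115 kHz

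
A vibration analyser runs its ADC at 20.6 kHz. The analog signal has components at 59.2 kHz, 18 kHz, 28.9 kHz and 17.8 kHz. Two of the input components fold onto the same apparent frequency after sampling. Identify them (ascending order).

18 kHz, 59.2 kHz

fs/2 = 10.3 kHz.
59.2 kHz mod fs = 18 kHz.
18 kHz > fs/2 = 10.3 kHz, folds to fs − 18 kHz = 2.6 kHz.
18 kHz > fs/2 = 10.3 kHz, folds to fs − 18 kHz = 2.6 kHz.
28.9 kHz mod fs = 8.3 kHz.
8.3 kHz ≤ fs/2 = 10.3 kHz, appears at 8.3 kHz.
17.8 kHz > fs/2 = 10.3 kHz, folds to fs − 17.8 kHz = 2.8 kHz.
18 kHz and 59.2 kHz both map to 2.6 kHz.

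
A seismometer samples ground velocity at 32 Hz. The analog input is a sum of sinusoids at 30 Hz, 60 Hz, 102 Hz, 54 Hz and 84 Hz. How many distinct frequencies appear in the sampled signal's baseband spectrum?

fs/2 = 16 Hz.
30 Hz > fs/2 = 16 Hz, folds to fs − 30 Hz = 2 Hz.
60 Hz mod fs = 28 Hz.
28 Hz > fs/2 = 16 Hz, folds to fs − 28 Hz = 4 Hz.
102 Hz mod fs = 6 Hz.
6 Hz ≤ fs/2 = 16 Hz, appears at 6 Hz.
54 Hz mod fs = 22 Hz.
22 Hz > fs/2 = 16 Hz, folds to fs − 22 Hz = 10 Hz.
84 Hz mod fs = 20 Hz.
20 Hz > fs/2 = 16 Hz, folds to fs − 20 Hz = 12 Hz.
Distinct values: {2 Hz, 4 Hz, 6 Hz, 10 Hz, 12 Hz} → 5.

5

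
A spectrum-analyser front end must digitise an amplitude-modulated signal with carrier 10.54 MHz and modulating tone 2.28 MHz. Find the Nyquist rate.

AM sidebands sit at fc ± fm = 8.26 MHz and 12.82 MHz.
Highest-frequency component: 12.82 MHz.
Nyquist rate = 2 × 12.82 MHz = 25.64 MHz.

25.64 MHz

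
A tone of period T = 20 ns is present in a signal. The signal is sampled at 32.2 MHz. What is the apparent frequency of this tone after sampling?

T = 20 ns → f = 1/T = 50 MHz.
50 MHz mod fs = 17.8 MHz.
17.8 MHz > fs/2 = 16.1 MHz, folds to fs − 17.8 MHz = 14.4 MHz.

14.4 MHz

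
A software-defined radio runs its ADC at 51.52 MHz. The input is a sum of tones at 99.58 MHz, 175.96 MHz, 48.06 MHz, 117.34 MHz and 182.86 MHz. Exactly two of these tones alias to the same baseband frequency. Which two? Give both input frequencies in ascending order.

48.06 MHz, 99.58 MHz

fs/2 = 25.76 MHz.
99.58 MHz mod fs = 48.06 MHz.
48.06 MHz > fs/2 = 25.76 MHz, folds to fs − 48.06 MHz = 3.46 MHz.
175.96 MHz mod fs = 21.4 MHz.
21.4 MHz ≤ fs/2 = 25.76 MHz, appears at 21.4 MHz.
48.06 MHz > fs/2 = 25.76 MHz, folds to fs − 48.06 MHz = 3.46 MHz.
117.34 MHz mod fs = 14.3 MHz.
14.3 MHz ≤ fs/2 = 25.76 MHz, appears at 14.3 MHz.
182.86 MHz mod fs = 28.3 MHz.
28.3 MHz > fs/2 = 25.76 MHz, folds to fs − 28.3 MHz = 23.22 MHz.
48.06 MHz and 99.58 MHz both map to 3.46 MHz.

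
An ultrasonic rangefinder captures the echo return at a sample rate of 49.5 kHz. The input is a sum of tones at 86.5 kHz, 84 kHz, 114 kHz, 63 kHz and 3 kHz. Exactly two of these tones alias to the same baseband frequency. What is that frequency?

fs/2 = 24.75 kHz.
86.5 kHz mod fs = 37 kHz.
37 kHz > fs/2 = 24.75 kHz, folds to fs − 37 kHz = 12.5 kHz.
84 kHz mod fs = 34.5 kHz.
34.5 kHz > fs/2 = 24.75 kHz, folds to fs − 34.5 kHz = 15 kHz.
114 kHz mod fs = 15 kHz.
15 kHz ≤ fs/2 = 24.75 kHz, appears at 15 kHz.
63 kHz mod fs = 13.5 kHz.
13.5 kHz ≤ fs/2 = 24.75 kHz, appears at 13.5 kHz.
3 kHz ≤ fs/2 = 24.75 kHz, passes unchanged.
84 kHz and 114 kHz both map to 15 kHz.

15 kHz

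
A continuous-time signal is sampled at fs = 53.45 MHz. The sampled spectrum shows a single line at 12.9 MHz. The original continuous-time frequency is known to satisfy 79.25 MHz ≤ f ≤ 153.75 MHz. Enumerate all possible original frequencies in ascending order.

94 MHz, 119.8 MHz, 147.45 MHz

Frequencies that alias to 12.9 MHz are k·fs ± 12.9 MHz for integer k ≥ 0.
k=0: 12.9 MHz.
k=1: 40.55 MHz, 66.35 MHz.
k=2: 94 MHz, 119.8 MHz.
k=3: 147.45 MHz, 173.25 MHz.
k=4: 200.9 MHz, 226.7 MHz.
Within [79.25 MHz, 153.75 MHz]: 94 MHz, 119.8 MHz, 147.45 MHz.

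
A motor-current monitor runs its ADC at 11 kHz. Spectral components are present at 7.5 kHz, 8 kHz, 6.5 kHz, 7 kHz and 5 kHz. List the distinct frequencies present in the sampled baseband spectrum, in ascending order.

3 kHz, 3.5 kHz, 4 kHz, 4.5 kHz, 5 kHz

fs/2 = 5.5 kHz.
7.5 kHz > fs/2 = 5.5 kHz, folds to fs − 7.5 kHz = 3.5 kHz.
8 kHz > fs/2 = 5.5 kHz, folds to fs − 8 kHz = 3 kHz.
6.5 kHz > fs/2 = 5.5 kHz, folds to fs − 6.5 kHz = 4.5 kHz.
7 kHz > fs/2 = 5.5 kHz, folds to fs − 7 kHz = 4 kHz.
5 kHz ≤ fs/2 = 5.5 kHz, passes unchanged.
Distinct values: {3 kHz, 3.5 kHz, 4 kHz, 4.5 kHz, 5 kHz}.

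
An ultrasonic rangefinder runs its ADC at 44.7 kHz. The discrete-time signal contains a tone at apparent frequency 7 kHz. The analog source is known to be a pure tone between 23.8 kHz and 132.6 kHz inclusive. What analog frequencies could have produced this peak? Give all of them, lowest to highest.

Frequencies that alias to 7 kHz are k·fs ± 7 kHz for integer k ≥ 0.
k=0: 7 kHz.
k=1: 37.7 kHz, 51.7 kHz.
k=2: 82.4 kHz, 96.4 kHz.
k=3: 127.1 kHz, 141.1 kHz.
k=4: 171.8 kHz, 185.8 kHz.
Within [23.8 kHz, 132.6 kHz]: 37.7 kHz, 51.7 kHz, 82.4 kHz, 96.4 kHz, 127.1 kHz.

37.7 kHz, 51.7 kHz, 82.4 kHz, 96.4 kHz, 127.1 kHz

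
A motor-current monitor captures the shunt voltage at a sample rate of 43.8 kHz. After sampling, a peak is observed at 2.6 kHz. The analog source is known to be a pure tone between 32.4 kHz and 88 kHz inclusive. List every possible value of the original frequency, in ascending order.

41.2 kHz, 46.4 kHz, 85 kHz

Frequencies that alias to 2.6 kHz are k·fs ± 2.6 kHz for integer k ≥ 0.
k=0: 2.6 kHz.
k=1: 41.2 kHz, 46.4 kHz.
k=2: 85 kHz, 90.2 kHz.
k=3: 128.8 kHz, 134 kHz.
Within [32.4 kHz, 88 kHz]: 41.2 kHz, 46.4 kHz, 85 kHz.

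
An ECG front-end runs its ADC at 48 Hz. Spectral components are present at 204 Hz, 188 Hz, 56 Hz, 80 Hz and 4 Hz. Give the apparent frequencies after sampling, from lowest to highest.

4 Hz, 8 Hz, 12 Hz, 16 Hz

fs/2 = 24 Hz.
204 Hz mod fs = 12 Hz.
12 Hz ≤ fs/2 = 24 Hz, appears at 12 Hz.
188 Hz mod fs = 44 Hz.
44 Hz > fs/2 = 24 Hz, folds to fs − 44 Hz = 4 Hz.
56 Hz mod fs = 8 Hz.
8 Hz ≤ fs/2 = 24 Hz, appears at 8 Hz.
80 Hz mod fs = 32 Hz.
32 Hz > fs/2 = 24 Hz, folds to fs − 32 Hz = 16 Hz.
4 Hz ≤ fs/2 = 24 Hz, passes unchanged.
Distinct values: {4 Hz, 8 Hz, 12 Hz, 16 Hz}.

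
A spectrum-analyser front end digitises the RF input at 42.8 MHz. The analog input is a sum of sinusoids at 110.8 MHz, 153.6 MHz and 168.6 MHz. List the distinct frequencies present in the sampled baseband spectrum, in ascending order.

2.6 MHz, 17.6 MHz

fs/2 = 21.4 MHz.
110.8 MHz mod fs = 25.2 MHz.
25.2 MHz > fs/2 = 21.4 MHz, folds to fs − 25.2 MHz = 17.6 MHz.
153.6 MHz mod fs = 25.2 MHz.
25.2 MHz > fs/2 = 21.4 MHz, folds to fs − 25.2 MHz = 17.6 MHz.
168.6 MHz mod fs = 40.2 MHz.
40.2 MHz > fs/2 = 21.4 MHz, folds to fs − 40.2 MHz = 2.6 MHz.
Distinct values: {2.6 MHz, 17.6 MHz}.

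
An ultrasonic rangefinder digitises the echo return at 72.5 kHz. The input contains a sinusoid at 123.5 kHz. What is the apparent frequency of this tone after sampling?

123.5 kHz mod fs = 51 kHz.
51 kHz > fs/2 = 36.25 kHz, folds to fs − 51 kHz = 21.5 kHz.

21.5 kHz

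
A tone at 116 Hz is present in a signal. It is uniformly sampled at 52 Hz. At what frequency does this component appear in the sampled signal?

12 Hz

116 Hz mod fs = 12 Hz.
12 Hz ≤ fs/2 = 26 Hz, appears at 12 Hz.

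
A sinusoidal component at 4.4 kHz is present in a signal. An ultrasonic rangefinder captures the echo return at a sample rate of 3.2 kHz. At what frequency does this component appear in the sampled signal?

4.4 kHz mod fs = 1.2 kHz.
1.2 kHz ≤ fs/2 = 1.6 kHz, appears at 1.2 kHz.

1.2 kHz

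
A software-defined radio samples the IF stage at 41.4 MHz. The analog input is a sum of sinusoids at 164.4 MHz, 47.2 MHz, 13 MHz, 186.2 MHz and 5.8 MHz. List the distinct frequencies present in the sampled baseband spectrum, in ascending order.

fs/2 = 20.7 MHz.
164.4 MHz mod fs = 40.2 MHz.
40.2 MHz > fs/2 = 20.7 MHz, folds to fs − 40.2 MHz = 1.2 MHz.
47.2 MHz mod fs = 5.8 MHz.
5.8 MHz ≤ fs/2 = 20.7 MHz, appears at 5.8 MHz.
13 MHz ≤ fs/2 = 20.7 MHz, passes unchanged.
186.2 MHz mod fs = 20.6 MHz.
20.6 MHz ≤ fs/2 = 20.7 MHz, appears at 20.6 MHz.
5.8 MHz ≤ fs/2 = 20.7 MHz, passes unchanged.
Distinct values: {1.2 MHz, 5.8 MHz, 13 MHz, 20.6 MHz}.

1.2 MHz, 5.8 MHz, 13 MHz, 20.6 MHz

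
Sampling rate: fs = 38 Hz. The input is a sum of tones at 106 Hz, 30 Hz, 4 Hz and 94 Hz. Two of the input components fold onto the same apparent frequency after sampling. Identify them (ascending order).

30 Hz, 106 Hz

fs/2 = 19 Hz.
106 Hz mod fs = 30 Hz.
30 Hz > fs/2 = 19 Hz, folds to fs − 30 Hz = 8 Hz.
30 Hz > fs/2 = 19 Hz, folds to fs − 30 Hz = 8 Hz.
4 Hz ≤ fs/2 = 19 Hz, passes unchanged.
94 Hz mod fs = 18 Hz.
18 Hz ≤ fs/2 = 19 Hz, appears at 18 Hz.
30 Hz and 106 Hz both map to 8 Hz.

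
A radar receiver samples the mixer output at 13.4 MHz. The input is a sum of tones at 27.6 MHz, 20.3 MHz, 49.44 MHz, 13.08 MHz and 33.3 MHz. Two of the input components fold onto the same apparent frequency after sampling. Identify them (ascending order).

20.3 MHz, 33.3 MHz

fs/2 = 6.7 MHz.
27.6 MHz mod fs = 0.8 MHz.
0.8 MHz ≤ fs/2 = 6.7 MHz, appears at 0.8 MHz.
20.3 MHz mod fs = 6.9 MHz.
6.9 MHz > fs/2 = 6.7 MHz, folds to fs − 6.9 MHz = 6.5 MHz.
49.44 MHz mod fs = 9.24 MHz.
9.24 MHz > fs/2 = 6.7 MHz, folds to fs − 9.24 MHz = 4.16 MHz.
13.08 MHz > fs/2 = 6.7 MHz, folds to fs − 13.08 MHz = 0.32 MHz.
33.3 MHz mod fs = 6.5 MHz.
6.5 MHz ≤ fs/2 = 6.7 MHz, appears at 6.5 MHz.
20.3 MHz and 33.3 MHz both map to 6.5 MHz.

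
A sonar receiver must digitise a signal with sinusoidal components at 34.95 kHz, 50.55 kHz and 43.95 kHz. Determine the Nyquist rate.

101.1 kHz

Highest-frequency component: 50.55 kHz.
Nyquist rate = 2 × 50.55 kHz = 101.1 kHz.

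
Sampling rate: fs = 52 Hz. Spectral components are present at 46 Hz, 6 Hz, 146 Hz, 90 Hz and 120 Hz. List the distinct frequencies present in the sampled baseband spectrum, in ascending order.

fs/2 = 26 Hz.
46 Hz > fs/2 = 26 Hz, folds to fs − 46 Hz = 6 Hz.
6 Hz ≤ fs/2 = 26 Hz, passes unchanged.
146 Hz mod fs = 42 Hz.
42 Hz > fs/2 = 26 Hz, folds to fs − 42 Hz = 10 Hz.
90 Hz mod fs = 38 Hz.
38 Hz > fs/2 = 26 Hz, folds to fs − 38 Hz = 14 Hz.
120 Hz mod fs = 16 Hz.
16 Hz ≤ fs/2 = 26 Hz, appears at 16 Hz.
Distinct values: {6 Hz, 10 Hz, 14 Hz, 16 Hz}.

6 Hz, 10 Hz, 14 Hz, 16 Hz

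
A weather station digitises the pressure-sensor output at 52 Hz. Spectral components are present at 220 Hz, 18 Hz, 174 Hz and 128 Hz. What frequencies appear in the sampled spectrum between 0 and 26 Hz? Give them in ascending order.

fs/2 = 26 Hz.
220 Hz mod fs = 12 Hz.
12 Hz ≤ fs/2 = 26 Hz, appears at 12 Hz.
18 Hz ≤ fs/2 = 26 Hz, passes unchanged.
174 Hz mod fs = 18 Hz.
18 Hz ≤ fs/2 = 26 Hz, appears at 18 Hz.
128 Hz mod fs = 24 Hz.
24 Hz ≤ fs/2 = 26 Hz, appears at 24 Hz.
Distinct values: {12 Hz, 18 Hz, 24 Hz}.

12 Hz, 18 Hz, 24 Hz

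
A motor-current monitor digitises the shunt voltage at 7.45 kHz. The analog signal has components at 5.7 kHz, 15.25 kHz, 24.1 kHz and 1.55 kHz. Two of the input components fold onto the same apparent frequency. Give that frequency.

1.75 kHz

fs/2 = 3.725 kHz.
5.7 kHz > fs/2 = 3.725 kHz, folds to fs − 5.7 kHz = 1.75 kHz.
15.25 kHz mod fs = 0.35 kHz.
0.35 kHz ≤ fs/2 = 3.725 kHz, appears at 0.35 kHz.
24.1 kHz mod fs = 1.75 kHz.
1.75 kHz ≤ fs/2 = 3.725 kHz, appears at 1.75 kHz.
1.55 kHz ≤ fs/2 = 3.725 kHz, passes unchanged.
5.7 kHz and 24.1 kHz both map to 1.75 kHz.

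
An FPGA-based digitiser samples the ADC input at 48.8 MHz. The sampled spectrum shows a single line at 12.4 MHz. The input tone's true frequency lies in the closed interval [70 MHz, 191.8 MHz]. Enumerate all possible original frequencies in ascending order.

Frequencies that alias to 12.4 MHz are k·fs ± 12.4 MHz for integer k ≥ 0.
k=0: 12.4 MHz.
k=1: 36.4 MHz, 61.2 MHz.
k=2: 85.2 MHz, 110 MHz.
k=3: 134 MHz, 158.8 MHz.
k=4: 182.8 MHz, 207.6 MHz.
k=5: 231.6 MHz, 256.4 MHz.
Within [70 MHz, 191.8 MHz]: 85.2 MHz, 110 MHz, 134 MHz, 158.8 MHz, 182.8 MHz.

85.2 MHz, 110 MHz, 134 MHz, 158.8 MHz, 182.8 MHz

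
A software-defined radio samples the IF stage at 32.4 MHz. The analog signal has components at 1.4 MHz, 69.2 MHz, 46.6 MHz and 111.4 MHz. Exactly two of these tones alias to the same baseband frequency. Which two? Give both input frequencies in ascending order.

46.6 MHz, 111.4 MHz

fs/2 = 16.2 MHz.
1.4 MHz ≤ fs/2 = 16.2 MHz, passes unchanged.
69.2 MHz mod fs = 4.4 MHz.
4.4 MHz ≤ fs/2 = 16.2 MHz, appears at 4.4 MHz.
46.6 MHz mod fs = 14.2 MHz.
14.2 MHz ≤ fs/2 = 16.2 MHz, appears at 14.2 MHz.
111.4 MHz mod fs = 14.2 MHz.
14.2 MHz ≤ fs/2 = 16.2 MHz, appears at 14.2 MHz.
46.6 MHz and 111.4 MHz both map to 14.2 MHz.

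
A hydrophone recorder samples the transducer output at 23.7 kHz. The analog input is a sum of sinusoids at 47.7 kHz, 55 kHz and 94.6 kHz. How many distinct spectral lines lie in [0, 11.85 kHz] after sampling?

fs/2 = 11.85 kHz.
47.7 kHz mod fs = 0.3 kHz.
0.3 kHz ≤ fs/2 = 11.85 kHz, appears at 0.3 kHz.
55 kHz mod fs = 7.6 kHz.
7.6 kHz ≤ fs/2 = 11.85 kHz, appears at 7.6 kHz.
94.6 kHz mod fs = 23.5 kHz.
23.5 kHz > fs/2 = 11.85 kHz, folds to fs − 23.5 kHz = 0.2 kHz.
Distinct values: {0.2 kHz, 0.3 kHz, 7.6 kHz} → 3.

3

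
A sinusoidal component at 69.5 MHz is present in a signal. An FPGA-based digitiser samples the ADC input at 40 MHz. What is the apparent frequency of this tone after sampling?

10.5 MHz

69.5 MHz mod fs = 29.5 MHz.
29.5 MHz > fs/2 = 20 MHz, folds to fs − 29.5 MHz = 10.5 MHz.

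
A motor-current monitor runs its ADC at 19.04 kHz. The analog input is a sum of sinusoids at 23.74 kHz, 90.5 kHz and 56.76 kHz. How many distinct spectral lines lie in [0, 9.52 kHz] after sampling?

2

fs/2 = 9.52 kHz.
23.74 kHz mod fs = 4.7 kHz.
4.7 kHz ≤ fs/2 = 9.52 kHz, appears at 4.7 kHz.
90.5 kHz mod fs = 14.34 kHz.
14.34 kHz > fs/2 = 9.52 kHz, folds to fs − 14.34 kHz = 4.7 kHz.
56.76 kHz mod fs = 18.68 kHz.
18.68 kHz > fs/2 = 9.52 kHz, folds to fs − 18.68 kHz = 0.36 kHz.
Distinct values: {0.36 kHz, 4.7 kHz} → 2.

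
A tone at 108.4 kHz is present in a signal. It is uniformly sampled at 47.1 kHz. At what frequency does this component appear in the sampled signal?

108.4 kHz mod fs = 14.2 kHz.
14.2 kHz ≤ fs/2 = 23.55 kHz, appears at 14.2 kHz.

14.2 kHz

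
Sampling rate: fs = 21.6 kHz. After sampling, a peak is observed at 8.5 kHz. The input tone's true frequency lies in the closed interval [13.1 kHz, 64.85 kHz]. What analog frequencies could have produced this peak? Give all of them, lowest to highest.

Frequencies that alias to 8.5 kHz are k·fs ± 8.5 kHz for integer k ≥ 0.
k=0: 8.5 kHz.
k=1: 13.1 kHz, 30.1 kHz.
k=2: 34.7 kHz, 51.7 kHz.
k=3: 56.3 kHz, 73.3 kHz.
k=4: 77.9 kHz, 94.9 kHz.
Within [13.1 kHz, 64.85 kHz]: 13.1 kHz, 30.1 kHz, 34.7 kHz, 51.7 kHz, 56.3 kHz.

13.1 kHz, 30.1 kHz, 34.7 kHz, 51.7 kHz, 56.3 kHz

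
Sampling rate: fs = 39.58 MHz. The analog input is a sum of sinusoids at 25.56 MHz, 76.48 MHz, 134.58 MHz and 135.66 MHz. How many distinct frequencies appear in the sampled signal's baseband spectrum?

4

fs/2 = 19.79 MHz.
25.56 MHz > fs/2 = 19.79 MHz, folds to fs − 25.56 MHz = 14.02 MHz.
76.48 MHz mod fs = 36.9 MHz.
36.9 MHz > fs/2 = 19.79 MHz, folds to fs − 36.9 MHz = 2.68 MHz.
134.58 MHz mod fs = 15.84 MHz.
15.84 MHz ≤ fs/2 = 19.79 MHz, appears at 15.84 MHz.
135.66 MHz mod fs = 16.92 MHz.
16.92 MHz ≤ fs/2 = 19.79 MHz, appears at 16.92 MHz.
Distinct values: {2.68 MHz, 14.02 MHz, 15.84 MHz, 16.92 MHz} → 4.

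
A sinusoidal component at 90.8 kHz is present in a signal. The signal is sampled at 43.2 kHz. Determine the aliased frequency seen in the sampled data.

4.4 kHz

90.8 kHz mod fs = 4.4 kHz.
4.4 kHz ≤ fs/2 = 21.6 kHz, appears at 4.4 kHz.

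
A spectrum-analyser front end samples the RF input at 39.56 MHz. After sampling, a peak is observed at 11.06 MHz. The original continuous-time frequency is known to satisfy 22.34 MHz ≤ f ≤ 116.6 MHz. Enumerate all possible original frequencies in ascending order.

28.5 MHz, 50.62 MHz, 68.06 MHz, 90.18 MHz, 107.62 MHz

Frequencies that alias to 11.06 MHz are k·fs ± 11.06 MHz for integer k ≥ 0.
k=0: 11.06 MHz.
k=1: 28.5 MHz, 50.62 MHz.
k=2: 68.06 MHz, 90.18 MHz.
k=3: 107.62 MHz, 129.74 MHz.
k=4: 147.18 MHz, 169.3 MHz.
Within [22.34 MHz, 116.6 MHz]: 28.5 MHz, 50.62 MHz, 68.06 MHz, 90.18 MHz, 107.62 MHz.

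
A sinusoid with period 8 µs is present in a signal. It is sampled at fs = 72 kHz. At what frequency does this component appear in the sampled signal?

T = 8 µs → f = 1/T = 125 kHz.
125 kHz mod fs = 53 kHz.
53 kHz > fs/2 = 36 kHz, folds to fs − 53 kHz = 19 kHz.

19 kHz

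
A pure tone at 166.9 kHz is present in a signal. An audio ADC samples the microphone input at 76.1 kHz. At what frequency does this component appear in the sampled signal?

166.9 kHz mod fs = 14.7 kHz.
14.7 kHz ≤ fs/2 = 38.05 kHz, appears at 14.7 kHz.

14.7 kHz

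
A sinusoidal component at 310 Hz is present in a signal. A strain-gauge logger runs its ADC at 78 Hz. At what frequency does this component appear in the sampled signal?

2 Hz

310 Hz mod fs = 76 Hz.
76 Hz > fs/2 = 39 Hz, folds to fs − 76 Hz = 2 Hz.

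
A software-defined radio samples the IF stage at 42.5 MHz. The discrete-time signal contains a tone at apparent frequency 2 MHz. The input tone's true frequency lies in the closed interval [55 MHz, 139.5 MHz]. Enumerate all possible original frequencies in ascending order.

Frequencies that alias to 2 MHz are k·fs ± 2 MHz for integer k ≥ 0.
k=0: 2 MHz.
k=1: 40.5 MHz, 44.5 MHz.
k=2: 83 MHz, 87 MHz.
k=3: 125.5 MHz, 129.5 MHz.
k=4: 168 MHz, 172 MHz.
Within [55 MHz, 139.5 MHz]: 83 MHz, 87 MHz, 125.5 MHz, 129.5 MHz.

83 MHz, 87 MHz, 125.5 MHz, 129.5 MHz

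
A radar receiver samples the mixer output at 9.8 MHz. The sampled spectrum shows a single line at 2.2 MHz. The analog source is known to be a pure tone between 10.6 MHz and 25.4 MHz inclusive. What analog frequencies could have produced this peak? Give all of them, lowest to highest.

Frequencies that alias to 2.2 MHz are k·fs ± 2.2 MHz for integer k ≥ 0.
k=0: 2.2 MHz.
k=1: 7.6 MHz, 12 MHz.
k=2: 17.4 MHz, 21.8 MHz.
k=3: 27.2 MHz, 31.6 MHz.
Within [10.6 MHz, 25.4 MHz]: 12 MHz, 17.4 MHz, 21.8 MHz.

12 MHz, 17.4 MHz, 21.8 MHz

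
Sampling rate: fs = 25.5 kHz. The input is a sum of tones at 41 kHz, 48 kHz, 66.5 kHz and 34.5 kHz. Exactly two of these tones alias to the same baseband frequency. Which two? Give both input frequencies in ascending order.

41 kHz, 66.5 kHz

fs/2 = 12.75 kHz.
41 kHz mod fs = 15.5 kHz.
15.5 kHz > fs/2 = 12.75 kHz, folds to fs − 15.5 kHz = 10 kHz.
48 kHz mod fs = 22.5 kHz.
22.5 kHz > fs/2 = 12.75 kHz, folds to fs − 22.5 kHz = 3 kHz.
66.5 kHz mod fs = 15.5 kHz.
15.5 kHz > fs/2 = 12.75 kHz, folds to fs − 15.5 kHz = 10 kHz.
34.5 kHz mod fs = 9 kHz.
9 kHz ≤ fs/2 = 12.75 kHz, appears at 9 kHz.
41 kHz and 66.5 kHz both map to 10 kHz.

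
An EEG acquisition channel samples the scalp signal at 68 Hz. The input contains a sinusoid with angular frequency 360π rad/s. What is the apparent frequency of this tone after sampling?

ω = 360π rad/s → f = ω/(2π) = 180 Hz.
180 Hz mod fs = 44 Hz.
44 Hz > fs/2 = 34 Hz, folds to fs − 44 Hz = 24 Hz.

24 Hz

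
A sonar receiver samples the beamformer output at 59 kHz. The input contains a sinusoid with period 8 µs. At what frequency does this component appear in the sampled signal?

7 kHz

T = 8 µs → f = 1/T = 125 kHz.
125 kHz mod fs = 7 kHz.
7 kHz ≤ fs/2 = 29.5 kHz, appears at 7 kHz.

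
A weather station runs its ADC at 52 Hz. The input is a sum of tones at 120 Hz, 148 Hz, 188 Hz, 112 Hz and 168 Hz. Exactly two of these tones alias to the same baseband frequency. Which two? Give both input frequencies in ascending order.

112 Hz, 148 Hz

fs/2 = 26 Hz.
120 Hz mod fs = 16 Hz.
16 Hz ≤ fs/2 = 26 Hz, appears at 16 Hz.
148 Hz mod fs = 44 Hz.
44 Hz > fs/2 = 26 Hz, folds to fs − 44 Hz = 8 Hz.
188 Hz mod fs = 32 Hz.
32 Hz > fs/2 = 26 Hz, folds to fs − 32 Hz = 20 Hz.
112 Hz mod fs = 8 Hz.
8 Hz ≤ fs/2 = 26 Hz, appears at 8 Hz.
168 Hz mod fs = 12 Hz.
12 Hz ≤ fs/2 = 26 Hz, appears at 12 Hz.
112 Hz and 148 Hz both map to 8 Hz.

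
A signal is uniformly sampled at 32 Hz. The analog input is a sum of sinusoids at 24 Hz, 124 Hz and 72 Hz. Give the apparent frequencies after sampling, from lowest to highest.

fs/2 = 16 Hz.
24 Hz > fs/2 = 16 Hz, folds to fs − 24 Hz = 8 Hz.
124 Hz mod fs = 28 Hz.
28 Hz > fs/2 = 16 Hz, folds to fs − 28 Hz = 4 Hz.
72 Hz mod fs = 8 Hz.
8 Hz ≤ fs/2 = 16 Hz, appears at 8 Hz.
Distinct values: {4 Hz, 8 Hz}.

4 Hz, 8 Hz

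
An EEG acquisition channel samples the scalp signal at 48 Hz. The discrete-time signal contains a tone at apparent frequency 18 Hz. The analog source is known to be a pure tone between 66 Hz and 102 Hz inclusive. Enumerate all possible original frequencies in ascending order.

66 Hz, 78 Hz

Frequencies that alias to 18 Hz are k·fs ± 18 Hz for integer k ≥ 0.
k=0: 18 Hz.
k=1: 30 Hz, 66 Hz.
k=2: 78 Hz, 114 Hz.
k=3: 126 Hz, 162 Hz.
Within [66 Hz, 102 Hz]: 66 Hz, 78 Hz.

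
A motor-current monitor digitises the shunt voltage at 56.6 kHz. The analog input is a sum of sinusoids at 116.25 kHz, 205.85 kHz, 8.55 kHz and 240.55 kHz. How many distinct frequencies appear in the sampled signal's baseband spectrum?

4

fs/2 = 28.3 kHz.
116.25 kHz mod fs = 3.05 kHz.
3.05 kHz ≤ fs/2 = 28.3 kHz, appears at 3.05 kHz.
205.85 kHz mod fs = 36.05 kHz.
36.05 kHz > fs/2 = 28.3 kHz, folds to fs − 36.05 kHz = 20.55 kHz.
8.55 kHz ≤ fs/2 = 28.3 kHz, passes unchanged.
240.55 kHz mod fs = 14.15 kHz.
14.15 kHz ≤ fs/2 = 28.3 kHz, appears at 14.15 kHz.
Distinct values: {3.05 kHz, 8.55 kHz, 14.15 kHz, 20.55 kHz} → 4.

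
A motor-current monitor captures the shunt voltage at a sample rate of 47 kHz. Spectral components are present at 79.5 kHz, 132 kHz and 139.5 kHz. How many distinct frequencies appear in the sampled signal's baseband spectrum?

fs/2 = 23.5 kHz.
79.5 kHz mod fs = 32.5 kHz.
32.5 kHz > fs/2 = 23.5 kHz, folds to fs − 32.5 kHz = 14.5 kHz.
132 kHz mod fs = 38 kHz.
38 kHz > fs/2 = 23.5 kHz, folds to fs − 38 kHz = 9 kHz.
139.5 kHz mod fs = 45.5 kHz.
45.5 kHz > fs/2 = 23.5 kHz, folds to fs − 45.5 kHz = 1.5 kHz.
Distinct values: {1.5 kHz, 9 kHz, 14.5 kHz} → 3.

3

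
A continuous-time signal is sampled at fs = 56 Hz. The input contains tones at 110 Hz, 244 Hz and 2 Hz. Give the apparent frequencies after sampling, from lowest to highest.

fs/2 = 28 Hz.
110 Hz mod fs = 54 Hz.
54 Hz > fs/2 = 28 Hz, folds to fs − 54 Hz = 2 Hz.
244 Hz mod fs = 20 Hz.
20 Hz ≤ fs/2 = 28 Hz, appears at 20 Hz.
2 Hz ≤ fs/2 = 28 Hz, passes unchanged.
Distinct values: {2 Hz, 20 Hz}.

2 Hz, 20 Hz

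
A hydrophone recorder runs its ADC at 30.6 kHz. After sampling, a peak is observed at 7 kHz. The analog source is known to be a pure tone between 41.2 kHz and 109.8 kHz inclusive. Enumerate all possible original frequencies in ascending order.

54.2 kHz, 68.2 kHz, 84.8 kHz, 98.8 kHz

Frequencies that alias to 7 kHz are k·fs ± 7 kHz for integer k ≥ 0.
k=0: 7 kHz.
k=1: 23.6 kHz, 37.6 kHz.
k=2: 54.2 kHz, 68.2 kHz.
k=3: 84.8 kHz, 98.8 kHz.
k=4: 115.4 kHz, 129.4 kHz.
Within [41.2 kHz, 109.8 kHz]: 54.2 kHz, 68.2 kHz, 84.8 kHz, 98.8 kHz.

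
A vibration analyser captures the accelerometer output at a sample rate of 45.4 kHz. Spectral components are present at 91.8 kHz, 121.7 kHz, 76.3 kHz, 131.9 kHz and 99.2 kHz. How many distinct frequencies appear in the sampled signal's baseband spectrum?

4

fs/2 = 22.7 kHz.
91.8 kHz mod fs = 1 kHz.
1 kHz ≤ fs/2 = 22.7 kHz, appears at 1 kHz.
121.7 kHz mod fs = 30.9 kHz.
30.9 kHz > fs/2 = 22.7 kHz, folds to fs − 30.9 kHz = 14.5 kHz.
76.3 kHz mod fs = 30.9 kHz.
30.9 kHz > fs/2 = 22.7 kHz, folds to fs − 30.9 kHz = 14.5 kHz.
131.9 kHz mod fs = 41.1 kHz.
41.1 kHz > fs/2 = 22.7 kHz, folds to fs − 41.1 kHz = 4.3 kHz.
99.2 kHz mod fs = 8.4 kHz.
8.4 kHz ≤ fs/2 = 22.7 kHz, appears at 8.4 kHz.
Distinct values: {1 kHz, 4.3 kHz, 8.4 kHz, 14.5 kHz} → 4.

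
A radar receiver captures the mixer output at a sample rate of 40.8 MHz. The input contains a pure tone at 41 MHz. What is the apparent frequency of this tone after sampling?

41 MHz mod fs = 0.2 MHz.
0.2 MHz ≤ fs/2 = 20.4 MHz, appears at 0.2 MHz.

0.2 MHz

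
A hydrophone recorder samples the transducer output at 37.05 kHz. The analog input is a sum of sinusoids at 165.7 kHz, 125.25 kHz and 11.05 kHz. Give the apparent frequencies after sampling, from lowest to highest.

fs/2 = 18.525 kHz.
165.7 kHz mod fs = 17.5 kHz.
17.5 kHz ≤ fs/2 = 18.525 kHz, appears at 17.5 kHz.
125.25 kHz mod fs = 14.1 kHz.
14.1 kHz ≤ fs/2 = 18.525 kHz, appears at 14.1 kHz.
11.05 kHz ≤ fs/2 = 18.525 kHz, passes unchanged.
Distinct values: {11.05 kHz, 14.1 kHz, 17.5 kHz}.

11.05 kHz, 14.1 kHz, 17.5 kHz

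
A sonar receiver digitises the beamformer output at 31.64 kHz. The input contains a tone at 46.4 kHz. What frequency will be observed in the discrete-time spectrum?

14.76 kHz

46.4 kHz mod fs = 14.76 kHz.
14.76 kHz ≤ fs/2 = 15.82 kHz, appears at 14.76 kHz.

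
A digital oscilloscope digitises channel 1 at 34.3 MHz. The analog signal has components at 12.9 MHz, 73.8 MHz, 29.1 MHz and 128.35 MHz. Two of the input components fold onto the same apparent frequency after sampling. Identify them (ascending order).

fs/2 = 17.15 MHz.
12.9 MHz ≤ fs/2 = 17.15 MHz, passes unchanged.
73.8 MHz mod fs = 5.2 MHz.
5.2 MHz ≤ fs/2 = 17.15 MHz, appears at 5.2 MHz.
29.1 MHz > fs/2 = 17.15 MHz, folds to fs − 29.1 MHz = 5.2 MHz.
128.35 MHz mod fs = 25.45 MHz.
25.45 MHz > fs/2 = 17.15 MHz, folds to fs − 25.45 MHz = 8.85 MHz.
29.1 MHz and 73.8 MHz both map to 5.2 MHz.

29.1 MHz, 73.8 MHz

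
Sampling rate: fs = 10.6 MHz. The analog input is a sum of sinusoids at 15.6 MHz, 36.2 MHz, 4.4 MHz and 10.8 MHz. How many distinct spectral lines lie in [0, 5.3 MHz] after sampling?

fs/2 = 5.3 MHz.
15.6 MHz mod fs = 5 MHz.
5 MHz ≤ fs/2 = 5.3 MHz, appears at 5 MHz.
36.2 MHz mod fs = 4.4 MHz.
4.4 MHz ≤ fs/2 = 5.3 MHz, appears at 4.4 MHz.
4.4 MHz ≤ fs/2 = 5.3 MHz, passes unchanged.
10.8 MHz mod fs = 0.2 MHz.
0.2 MHz ≤ fs/2 = 5.3 MHz, appears at 0.2 MHz.
Distinct values: {0.2 MHz, 4.4 MHz, 5 MHz} → 3.

3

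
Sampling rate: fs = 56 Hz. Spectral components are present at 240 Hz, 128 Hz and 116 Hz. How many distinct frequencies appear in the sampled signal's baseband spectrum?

fs/2 = 28 Hz.
240 Hz mod fs = 16 Hz.
16 Hz ≤ fs/2 = 28 Hz, appears at 16 Hz.
128 Hz mod fs = 16 Hz.
16 Hz ≤ fs/2 = 28 Hz, appears at 16 Hz.
116 Hz mod fs = 4 Hz.
4 Hz ≤ fs/2 = 28 Hz, appears at 4 Hz.
Distinct values: {4 Hz, 16 Hz} → 2.

2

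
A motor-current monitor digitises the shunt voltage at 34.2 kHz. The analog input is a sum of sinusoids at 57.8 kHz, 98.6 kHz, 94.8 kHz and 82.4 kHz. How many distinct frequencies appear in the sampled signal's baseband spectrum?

fs/2 = 17.1 kHz.
57.8 kHz mod fs = 23.6 kHz.
23.6 kHz > fs/2 = 17.1 kHz, folds to fs − 23.6 kHz = 10.6 kHz.
98.6 kHz mod fs = 30.2 kHz.
30.2 kHz > fs/2 = 17.1 kHz, folds to fs − 30.2 kHz = 4 kHz.
94.8 kHz mod fs = 26.4 kHz.
26.4 kHz > fs/2 = 17.1 kHz, folds to fs − 26.4 kHz = 7.8 kHz.
82.4 kHz mod fs = 14 kHz.
14 kHz ≤ fs/2 = 17.1 kHz, appears at 14 kHz.
Distinct values: {4 kHz, 7.8 kHz, 10.6 kHz, 14 kHz} → 4.

4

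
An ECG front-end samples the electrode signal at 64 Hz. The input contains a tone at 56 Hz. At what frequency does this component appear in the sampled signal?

8 Hz

56 Hz > fs/2 = 32 Hz, folds to fs − 56 Hz = 8 Hz.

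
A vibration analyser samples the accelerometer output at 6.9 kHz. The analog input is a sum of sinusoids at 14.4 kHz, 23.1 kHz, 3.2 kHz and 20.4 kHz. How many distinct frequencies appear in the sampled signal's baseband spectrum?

4

fs/2 = 3.45 kHz.
14.4 kHz mod fs = 0.6 kHz.
0.6 kHz ≤ fs/2 = 3.45 kHz, appears at 0.6 kHz.
23.1 kHz mod fs = 2.4 kHz.
2.4 kHz ≤ fs/2 = 3.45 kHz, appears at 2.4 kHz.
3.2 kHz ≤ fs/2 = 3.45 kHz, passes unchanged.
20.4 kHz mod fs = 6.6 kHz.
6.6 kHz > fs/2 = 3.45 kHz, folds to fs − 6.6 kHz = 0.3 kHz.
Distinct values: {0.3 kHz, 0.6 kHz, 2.4 kHz, 3.2 kHz} → 4.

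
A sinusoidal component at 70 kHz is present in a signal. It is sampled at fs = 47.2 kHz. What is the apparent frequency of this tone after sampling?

70 kHz mod fs = 22.8 kHz.
22.8 kHz ≤ fs/2 = 23.6 kHz, appears at 22.8 kHz.

22.8 kHz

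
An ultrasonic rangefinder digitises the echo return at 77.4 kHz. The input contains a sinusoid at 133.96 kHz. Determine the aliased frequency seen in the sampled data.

133.96 kHz mod fs = 56.56 kHz.
56.56 kHz > fs/2 = 38.7 kHz, folds to fs − 56.56 kHz = 20.84 kHz.

20.84 kHz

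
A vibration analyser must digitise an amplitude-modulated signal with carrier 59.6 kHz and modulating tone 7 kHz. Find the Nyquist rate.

133.2 kHz

AM sidebands sit at fc ± fm = 52.6 kHz and 66.6 kHz.
Highest-frequency component: 66.6 kHz.
Nyquist rate = 2 × 66.6 kHz = 133.2 kHz.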